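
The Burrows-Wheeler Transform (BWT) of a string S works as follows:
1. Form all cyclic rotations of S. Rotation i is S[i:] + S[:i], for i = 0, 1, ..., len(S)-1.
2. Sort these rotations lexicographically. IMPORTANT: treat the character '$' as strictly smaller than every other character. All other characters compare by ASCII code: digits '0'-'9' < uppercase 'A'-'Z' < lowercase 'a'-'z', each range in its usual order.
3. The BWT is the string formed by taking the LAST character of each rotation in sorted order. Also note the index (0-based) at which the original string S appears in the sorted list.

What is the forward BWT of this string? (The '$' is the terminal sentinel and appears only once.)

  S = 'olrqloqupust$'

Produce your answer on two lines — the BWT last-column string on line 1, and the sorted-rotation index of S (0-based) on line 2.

All 13 rotations (rotation i = S[i:]+S[:i]):
  rot[0] = olrqloqupust$
  rot[1] = lrqloqupust$o
  rot[2] = rqloqupust$ol
  rot[3] = qloqupust$olr
  rot[4] = loqupust$olrq
  rot[5] = oqupust$olrql
  rot[6] = qupust$olrqlo
  rot[7] = upust$olrqloq
  rot[8] = pust$olrqloqu
  rot[9] = ust$olrqloqup
  rot[10] = st$olrqloqupu
  rot[11] = t$olrqloqupus
  rot[12] = $olrqloqupust
Sorted (with $ < everything):
  sorted[0] = $olrqloqupust  (last char: 't')
  sorted[1] = loqupust$olrq  (last char: 'q')
  sorted[2] = lrqloqupust$o  (last char: 'o')
  sorted[3] = olrqloqupust$  (last char: '$')
  sorted[4] = oqupust$olrql  (last char: 'l')
  sorted[5] = pust$olrqloqu  (last char: 'u')
  sorted[6] = qloqupust$olr  (last char: 'r')
  sorted[7] = qupust$olrqlo  (last char: 'o')
  sorted[8] = rqloqupust$ol  (last char: 'l')
  sorted[9] = st$olrqloqupu  (last char: 'u')
  sorted[10] = t$olrqloqupus  (last char: 's')
  sorted[11] = upust$olrqloq  (last char: 'q')
  sorted[12] = ust$olrqloqup  (last char: 'p')
Last column: tqo$lurolusqp
Original string S is at sorted index 3

Answer: tqo$lurolusqp
3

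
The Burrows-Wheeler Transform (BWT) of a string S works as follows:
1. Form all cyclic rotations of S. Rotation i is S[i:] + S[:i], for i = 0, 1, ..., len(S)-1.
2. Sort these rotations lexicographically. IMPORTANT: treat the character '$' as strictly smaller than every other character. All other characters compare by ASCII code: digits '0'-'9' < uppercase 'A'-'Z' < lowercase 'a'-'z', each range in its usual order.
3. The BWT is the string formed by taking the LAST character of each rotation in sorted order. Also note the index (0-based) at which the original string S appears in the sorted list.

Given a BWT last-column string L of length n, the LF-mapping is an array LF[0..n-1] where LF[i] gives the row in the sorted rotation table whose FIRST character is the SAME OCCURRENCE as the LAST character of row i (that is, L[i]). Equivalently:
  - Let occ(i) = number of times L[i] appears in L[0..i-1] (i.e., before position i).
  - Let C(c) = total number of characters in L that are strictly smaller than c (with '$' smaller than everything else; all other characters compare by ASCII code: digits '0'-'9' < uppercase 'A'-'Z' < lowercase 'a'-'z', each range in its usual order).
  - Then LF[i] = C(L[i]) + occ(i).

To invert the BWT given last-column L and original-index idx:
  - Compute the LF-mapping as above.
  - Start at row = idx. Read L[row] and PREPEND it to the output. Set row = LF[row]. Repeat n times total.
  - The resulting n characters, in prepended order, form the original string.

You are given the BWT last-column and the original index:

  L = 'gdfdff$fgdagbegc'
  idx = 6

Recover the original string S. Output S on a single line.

Answer: dfdafdcggfegfbg$

Derivation:
LF mapping: 12 4 8 5 9 10 0 11 13 6 1 14 2 7 15 3
Walk LF starting at row 6, prepending L[row]:
  step 1: row=6, L[6]='$', prepend. Next row=LF[6]=0
  step 2: row=0, L[0]='g', prepend. Next row=LF[0]=12
  step 3: row=12, L[12]='b', prepend. Next row=LF[12]=2
  step 4: row=2, L[2]='f', prepend. Next row=LF[2]=8
  step 5: row=8, L[8]='g', prepend. Next row=LF[8]=13
  step 6: row=13, L[13]='e', prepend. Next row=LF[13]=7
  step 7: row=7, L[7]='f', prepend. Next row=LF[7]=11
  step 8: row=11, L[11]='g', prepend. Next row=LF[11]=14
  step 9: row=14, L[14]='g', prepend. Next row=LF[14]=15
  step 10: row=15, L[15]='c', prepend. Next row=LF[15]=3
  step 11: row=3, L[3]='d', prepend. Next row=LF[3]=5
  step 12: row=5, L[5]='f', prepend. Next row=LF[5]=10
  step 13: row=10, L[10]='a', prepend. Next row=LF[10]=1
  step 14: row=1, L[1]='d', prepend. Next row=LF[1]=4
  step 15: row=4, L[4]='f', prepend. Next row=LF[4]=9
  step 16: row=9, L[9]='d', prepend. Next row=LF[9]=6
Reversed output: dfdafdcggfegfbg$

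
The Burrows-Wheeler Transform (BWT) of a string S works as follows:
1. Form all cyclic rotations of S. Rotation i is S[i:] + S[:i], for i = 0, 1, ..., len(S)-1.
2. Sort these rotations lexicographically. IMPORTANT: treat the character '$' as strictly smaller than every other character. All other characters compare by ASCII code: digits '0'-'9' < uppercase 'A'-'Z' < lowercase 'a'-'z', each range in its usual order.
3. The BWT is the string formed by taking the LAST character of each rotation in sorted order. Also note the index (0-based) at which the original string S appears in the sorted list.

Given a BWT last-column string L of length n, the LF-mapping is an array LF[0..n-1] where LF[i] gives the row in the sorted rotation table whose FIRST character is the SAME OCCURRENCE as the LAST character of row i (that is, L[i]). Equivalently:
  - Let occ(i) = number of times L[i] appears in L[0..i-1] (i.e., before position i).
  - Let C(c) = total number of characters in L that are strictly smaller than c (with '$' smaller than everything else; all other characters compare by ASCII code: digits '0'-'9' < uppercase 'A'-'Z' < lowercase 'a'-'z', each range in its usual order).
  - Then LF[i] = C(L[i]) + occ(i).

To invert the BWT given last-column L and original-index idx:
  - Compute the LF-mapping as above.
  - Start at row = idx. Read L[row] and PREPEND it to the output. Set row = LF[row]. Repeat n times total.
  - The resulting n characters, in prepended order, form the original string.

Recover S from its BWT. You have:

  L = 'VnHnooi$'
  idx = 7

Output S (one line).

LF mapping: 2 4 1 5 6 7 3 0
Walk LF starting at row 7, prepending L[row]:
  step 1: row=7, L[7]='$', prepend. Next row=LF[7]=0
  step 2: row=0, L[0]='V', prepend. Next row=LF[0]=2
  step 3: row=2, L[2]='H', prepend. Next row=LF[2]=1
  step 4: row=1, L[1]='n', prepend. Next row=LF[1]=4
  step 5: row=4, L[4]='o', prepend. Next row=LF[4]=6
  step 6: row=6, L[6]='i', prepend. Next row=LF[6]=3
  step 7: row=3, L[3]='n', prepend. Next row=LF[3]=5
  step 8: row=5, L[5]='o', prepend. Next row=LF[5]=7
Reversed output: onionHV$

Answer: onionHV$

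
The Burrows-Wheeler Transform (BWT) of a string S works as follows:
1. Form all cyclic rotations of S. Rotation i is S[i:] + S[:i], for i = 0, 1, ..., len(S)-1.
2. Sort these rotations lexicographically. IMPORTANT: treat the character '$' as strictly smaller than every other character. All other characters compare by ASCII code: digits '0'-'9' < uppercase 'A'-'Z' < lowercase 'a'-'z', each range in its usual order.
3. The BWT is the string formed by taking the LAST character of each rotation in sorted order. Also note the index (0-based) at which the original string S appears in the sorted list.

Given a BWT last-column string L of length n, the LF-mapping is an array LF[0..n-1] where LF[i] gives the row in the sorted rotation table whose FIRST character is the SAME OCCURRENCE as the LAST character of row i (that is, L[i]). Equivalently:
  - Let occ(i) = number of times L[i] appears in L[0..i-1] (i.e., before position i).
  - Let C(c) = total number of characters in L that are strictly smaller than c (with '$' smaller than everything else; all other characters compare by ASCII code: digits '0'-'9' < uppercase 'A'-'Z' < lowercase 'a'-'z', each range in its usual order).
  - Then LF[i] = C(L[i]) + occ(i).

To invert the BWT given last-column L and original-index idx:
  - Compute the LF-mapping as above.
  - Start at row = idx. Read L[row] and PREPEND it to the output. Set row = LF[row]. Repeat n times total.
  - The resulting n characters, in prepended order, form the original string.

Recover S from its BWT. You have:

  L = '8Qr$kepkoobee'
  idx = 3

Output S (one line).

LF mapping: 1 2 12 0 7 4 11 8 9 10 3 5 6
Walk LF starting at row 3, prepending L[row]:
  step 1: row=3, L[3]='$', prepend. Next row=LF[3]=0
  step 2: row=0, L[0]='8', prepend. Next row=LF[0]=1
  step 3: row=1, L[1]='Q', prepend. Next row=LF[1]=2
  step 4: row=2, L[2]='r', prepend. Next row=LF[2]=12
  step 5: row=12, L[12]='e', prepend. Next row=LF[12]=6
  step 6: row=6, L[6]='p', prepend. Next row=LF[6]=11
  step 7: row=11, L[11]='e', prepend. Next row=LF[11]=5
  step 8: row=5, L[5]='e', prepend. Next row=LF[5]=4
  step 9: row=4, L[4]='k', prepend. Next row=LF[4]=7
  step 10: row=7, L[7]='k', prepend. Next row=LF[7]=8
  step 11: row=8, L[8]='o', prepend. Next row=LF[8]=9
  step 12: row=9, L[9]='o', prepend. Next row=LF[9]=10
  step 13: row=10, L[10]='b', prepend. Next row=LF[10]=3
Reversed output: bookkeeperQ8$

Answer: bookkeeperQ8$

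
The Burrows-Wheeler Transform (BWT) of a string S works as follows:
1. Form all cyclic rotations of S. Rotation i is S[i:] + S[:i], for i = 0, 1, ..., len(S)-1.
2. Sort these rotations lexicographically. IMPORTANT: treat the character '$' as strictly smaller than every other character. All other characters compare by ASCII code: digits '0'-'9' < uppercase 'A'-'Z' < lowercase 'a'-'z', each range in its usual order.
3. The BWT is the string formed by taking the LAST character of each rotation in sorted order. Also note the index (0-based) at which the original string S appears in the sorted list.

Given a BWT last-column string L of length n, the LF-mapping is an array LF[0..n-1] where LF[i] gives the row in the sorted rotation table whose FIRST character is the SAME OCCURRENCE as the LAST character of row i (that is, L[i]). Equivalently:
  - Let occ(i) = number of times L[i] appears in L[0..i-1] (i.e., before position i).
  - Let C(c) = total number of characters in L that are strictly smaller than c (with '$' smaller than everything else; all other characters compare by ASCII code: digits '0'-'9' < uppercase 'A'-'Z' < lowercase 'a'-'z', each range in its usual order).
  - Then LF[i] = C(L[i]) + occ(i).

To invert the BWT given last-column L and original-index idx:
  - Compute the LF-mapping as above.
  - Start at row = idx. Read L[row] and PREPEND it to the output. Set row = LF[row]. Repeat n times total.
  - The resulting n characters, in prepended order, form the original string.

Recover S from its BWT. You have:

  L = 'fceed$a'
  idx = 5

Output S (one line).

Answer: edecaf$

Derivation:
LF mapping: 6 2 4 5 3 0 1
Walk LF starting at row 5, prepending L[row]:
  step 1: row=5, L[5]='$', prepend. Next row=LF[5]=0
  step 2: row=0, L[0]='f', prepend. Next row=LF[0]=6
  step 3: row=6, L[6]='a', prepend. Next row=LF[6]=1
  step 4: row=1, L[1]='c', prepend. Next row=LF[1]=2
  step 5: row=2, L[2]='e', prepend. Next row=LF[2]=4
  step 6: row=4, L[4]='d', prepend. Next row=LF[4]=3
  step 7: row=3, L[3]='e', prepend. Next row=LF[3]=5
Reversed output: edecaf$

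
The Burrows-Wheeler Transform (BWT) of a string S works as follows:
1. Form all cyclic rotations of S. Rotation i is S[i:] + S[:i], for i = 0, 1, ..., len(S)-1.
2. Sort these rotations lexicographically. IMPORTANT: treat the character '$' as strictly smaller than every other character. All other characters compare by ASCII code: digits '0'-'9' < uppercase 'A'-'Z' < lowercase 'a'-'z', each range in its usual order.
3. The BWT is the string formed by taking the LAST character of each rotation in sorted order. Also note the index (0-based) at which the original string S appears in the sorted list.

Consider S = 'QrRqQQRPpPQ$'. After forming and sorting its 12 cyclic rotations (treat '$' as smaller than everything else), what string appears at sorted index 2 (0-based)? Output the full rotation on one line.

Answer: PpPQ$QrRqQQR

Derivation:
All 12 rotations (rotation i = S[i:]+S[:i]):
  rot[0] = QrRqQQRPpPQ$
  rot[1] = rRqQQRPpPQ$Q
  rot[2] = RqQQRPpPQ$Qr
  rot[3] = qQQRPpPQ$QrR
  rot[4] = QQRPpPQ$QrRq
  rot[5] = QRPpPQ$QrRqQ
  rot[6] = RPpPQ$QrRqQQ
  rot[7] = PpPQ$QrRqQQR
  rot[8] = pPQ$QrRqQQRP
  rot[9] = PQ$QrRqQQRPp
  rot[10] = Q$QrRqQQRPpP
  rot[11] = $QrRqQQRPpPQ
Sorted (with $ < everything):
  sorted[0] = $QrRqQQRPpPQ
  sorted[1] = PQ$QrRqQQRPp
  sorted[2] = PpPQ$QrRqQQR
  sorted[3] = Q$QrRqQQRPpP
  sorted[4] = QQRPpPQ$QrRq
  sorted[5] = QRPpPQ$QrRqQ
  sorted[6] = QrRqQQRPpPQ$
  sorted[7] = RPpPQ$QrRqQQ
  sorted[8] = RqQQRPpPQ$Qr
  sorted[9] = pPQ$QrRqQQRP
  sorted[10] = qQQRPpPQ$QrR
  sorted[11] = rRqQQRPpPQ$Q
sorted[2] = PpPQ$QrRqQQR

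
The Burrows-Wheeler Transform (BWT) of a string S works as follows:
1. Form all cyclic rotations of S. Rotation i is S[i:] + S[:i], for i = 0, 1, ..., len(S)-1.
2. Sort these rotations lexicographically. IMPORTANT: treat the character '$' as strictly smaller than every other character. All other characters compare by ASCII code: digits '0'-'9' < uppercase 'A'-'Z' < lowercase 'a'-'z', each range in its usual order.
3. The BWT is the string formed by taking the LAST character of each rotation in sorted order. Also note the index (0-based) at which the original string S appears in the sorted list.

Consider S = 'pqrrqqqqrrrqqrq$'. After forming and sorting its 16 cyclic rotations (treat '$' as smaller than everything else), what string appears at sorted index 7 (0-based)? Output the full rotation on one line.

All 16 rotations (rotation i = S[i:]+S[:i]):
  rot[0] = pqrrqqqqrrrqqrq$
  rot[1] = qrrqqqqrrrqqrq$p
  rot[2] = rrqqqqrrrqqrq$pq
  rot[3] = rqqqqrrrqqrq$pqr
  rot[4] = qqqqrrrqqrq$pqrr
  rot[5] = qqqrrrqqrq$pqrrq
  rot[6] = qqrrrqqrq$pqrrqq
  rot[7] = qrrrqqrq$pqrrqqq
  rot[8] = rrrqqrq$pqrrqqqq
  rot[9] = rrqqrq$pqrrqqqqr
  rot[10] = rqqrq$pqrrqqqqrr
  rot[11] = qqrq$pqrrqqqqrrr
  rot[12] = qrq$pqrrqqqqrrrq
  rot[13] = rq$pqrrqqqqrrrqq
  rot[14] = q$pqrrqqqqrrrqqr
  rot[15] = $pqrrqqqqrrrqqrq
Sorted (with $ < everything):
  sorted[0] = $pqrrqqqqrrrqqrq
  sorted[1] = pqrrqqqqrrrqqrq$
  sorted[2] = q$pqrrqqqqrrrqqr
  sorted[3] = qqqqrrrqqrq$pqrr
  sorted[4] = qqqrrrqqrq$pqrrq
  sorted[5] = qqrq$pqrrqqqqrrr
  sorted[6] = qqrrrqqrq$pqrrqq
  sorted[7] = qrq$pqrrqqqqrrrq
  sorted[8] = qrrqqqqrrrqqrq$p
  sorted[9] = qrrrqqrq$pqrrqqq
  sorted[10] = rq$pqrrqqqqrrrqq
  sorted[11] = rqqqqrrrqqrq$pqr
  sorted[12] = rqqrq$pqrrqqqqrr
  sorted[13] = rrqqqqrrrqqrq$pq
  sorted[14] = rrqqrq$pqrrqqqqr
  sorted[15] = rrrqqrq$pqrrqqqq
sorted[7] = qrq$pqrrqqqqrrrq

Answer: qrq$pqrrqqqqrrrq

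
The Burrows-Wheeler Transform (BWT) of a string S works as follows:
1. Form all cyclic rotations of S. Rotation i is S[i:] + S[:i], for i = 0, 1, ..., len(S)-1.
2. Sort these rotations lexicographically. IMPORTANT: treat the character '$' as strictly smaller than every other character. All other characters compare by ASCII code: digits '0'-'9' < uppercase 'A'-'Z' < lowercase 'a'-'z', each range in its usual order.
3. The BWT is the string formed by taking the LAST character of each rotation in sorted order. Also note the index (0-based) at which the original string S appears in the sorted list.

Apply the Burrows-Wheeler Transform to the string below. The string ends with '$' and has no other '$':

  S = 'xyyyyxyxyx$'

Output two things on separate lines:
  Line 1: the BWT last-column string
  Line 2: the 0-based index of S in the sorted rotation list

All 11 rotations (rotation i = S[i:]+S[:i]):
  rot[0] = xyyyyxyxyx$
  rot[1] = yyyyxyxyx$x
  rot[2] = yyyxyxyx$xy
  rot[3] = yyxyxyx$xyy
  rot[4] = yxyxyx$xyyy
  rot[5] = xyxyx$xyyyy
  rot[6] = yxyx$xyyyyx
  rot[7] = xyx$xyyyyxy
  rot[8] = yx$xyyyyxyx
  rot[9] = x$xyyyyxyxy
  rot[10] = $xyyyyxyxyx
Sorted (with $ < everything):
  sorted[0] = $xyyyyxyxyx  (last char: 'x')
  sorted[1] = x$xyyyyxyxy  (last char: 'y')
  sorted[2] = xyx$xyyyyxy  (last char: 'y')
  sorted[3] = xyxyx$xyyyy  (last char: 'y')
  sorted[4] = xyyyyxyxyx$  (last char: '$')
  sorted[5] = yx$xyyyyxyx  (last char: 'x')
  sorted[6] = yxyx$xyyyyx  (last char: 'x')
  sorted[7] = yxyxyx$xyyy  (last char: 'y')
  sorted[8] = yyxyxyx$xyy  (last char: 'y')
  sorted[9] = yyyxyxyx$xy  (last char: 'y')
  sorted[10] = yyyyxyxyx$x  (last char: 'x')
Last column: xyyy$xxyyyx
Original string S is at sorted index 4

Answer: xyyy$xxyyyx
4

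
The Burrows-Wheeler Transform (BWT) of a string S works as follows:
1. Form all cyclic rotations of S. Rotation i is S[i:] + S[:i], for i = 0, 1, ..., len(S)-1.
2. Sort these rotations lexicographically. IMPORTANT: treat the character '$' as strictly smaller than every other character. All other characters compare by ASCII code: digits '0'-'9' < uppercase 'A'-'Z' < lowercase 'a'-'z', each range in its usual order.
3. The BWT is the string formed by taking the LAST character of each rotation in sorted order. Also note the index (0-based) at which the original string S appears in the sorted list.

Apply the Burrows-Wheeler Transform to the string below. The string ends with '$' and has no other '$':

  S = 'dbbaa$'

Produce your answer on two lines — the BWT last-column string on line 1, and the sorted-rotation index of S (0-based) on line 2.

Answer: aabbd$
5

Derivation:
All 6 rotations (rotation i = S[i:]+S[:i]):
  rot[0] = dbbaa$
  rot[1] = bbaa$d
  rot[2] = baa$db
  rot[3] = aa$dbb
  rot[4] = a$dbba
  rot[5] = $dbbaa
Sorted (with $ < everything):
  sorted[0] = $dbbaa  (last char: 'a')
  sorted[1] = a$dbba  (last char: 'a')
  sorted[2] = aa$dbb  (last char: 'b')
  sorted[3] = baa$db  (last char: 'b')
  sorted[4] = bbaa$d  (last char: 'd')
  sorted[5] = dbbaa$  (last char: '$')
Last column: aabbd$
Original string S is at sorted index 5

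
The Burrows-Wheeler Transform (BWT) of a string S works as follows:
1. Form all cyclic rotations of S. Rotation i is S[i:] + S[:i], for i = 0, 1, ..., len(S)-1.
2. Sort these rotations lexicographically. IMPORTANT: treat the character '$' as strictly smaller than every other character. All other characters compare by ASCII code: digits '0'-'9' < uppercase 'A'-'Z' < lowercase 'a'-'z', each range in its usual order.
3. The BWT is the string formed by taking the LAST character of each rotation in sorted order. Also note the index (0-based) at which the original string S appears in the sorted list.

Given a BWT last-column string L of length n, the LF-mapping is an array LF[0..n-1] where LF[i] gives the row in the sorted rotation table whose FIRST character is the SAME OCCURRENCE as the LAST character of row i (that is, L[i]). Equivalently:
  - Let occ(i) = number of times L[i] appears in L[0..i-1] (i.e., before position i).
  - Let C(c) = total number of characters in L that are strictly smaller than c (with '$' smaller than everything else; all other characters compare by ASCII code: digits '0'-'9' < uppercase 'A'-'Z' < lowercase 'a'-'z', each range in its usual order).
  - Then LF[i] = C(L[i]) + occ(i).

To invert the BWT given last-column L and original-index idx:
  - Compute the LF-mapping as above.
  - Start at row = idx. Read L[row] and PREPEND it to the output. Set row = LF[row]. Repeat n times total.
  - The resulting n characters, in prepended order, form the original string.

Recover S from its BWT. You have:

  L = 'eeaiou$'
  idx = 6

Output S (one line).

LF mapping: 2 3 1 4 5 6 0
Walk LF starting at row 6, prepending L[row]:
  step 1: row=6, L[6]='$', prepend. Next row=LF[6]=0
  step 2: row=0, L[0]='e', prepend. Next row=LF[0]=2
  step 3: row=2, L[2]='a', prepend. Next row=LF[2]=1
  step 4: row=1, L[1]='e', prepend. Next row=LF[1]=3
  step 5: row=3, L[3]='i', prepend. Next row=LF[3]=4
  step 6: row=4, L[4]='o', prepend. Next row=LF[4]=5
  step 7: row=5, L[5]='u', prepend. Next row=LF[5]=6
Reversed output: uoieae$

Answer: uoieae$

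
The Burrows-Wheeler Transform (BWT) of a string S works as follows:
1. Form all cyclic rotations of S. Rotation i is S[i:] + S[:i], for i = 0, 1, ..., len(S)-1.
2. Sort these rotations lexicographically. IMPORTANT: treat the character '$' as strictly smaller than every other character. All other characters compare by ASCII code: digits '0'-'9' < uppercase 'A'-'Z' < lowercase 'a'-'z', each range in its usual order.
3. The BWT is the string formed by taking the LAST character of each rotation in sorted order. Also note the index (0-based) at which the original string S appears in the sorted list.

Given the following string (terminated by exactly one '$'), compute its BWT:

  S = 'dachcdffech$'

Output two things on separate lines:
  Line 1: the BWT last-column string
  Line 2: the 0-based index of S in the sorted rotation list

Answer: hdhea$cffdcc
5

Derivation:
All 12 rotations (rotation i = S[i:]+S[:i]):
  rot[0] = dachcdffech$
  rot[1] = achcdffech$d
  rot[2] = chcdffech$da
  rot[3] = hcdffech$dac
  rot[4] = cdffech$dach
  rot[5] = dffech$dachc
  rot[6] = ffech$dachcd
  rot[7] = fech$dachcdf
  rot[8] = ech$dachcdff
  rot[9] = ch$dachcdffe
  rot[10] = h$dachcdffec
  rot[11] = $dachcdffech
Sorted (with $ < everything):
  sorted[0] = $dachcdffech  (last char: 'h')
  sorted[1] = achcdffech$d  (last char: 'd')
  sorted[2] = cdffech$dach  (last char: 'h')
  sorted[3] = ch$dachcdffe  (last char: 'e')
  sorted[4] = chcdffech$da  (last char: 'a')
  sorted[5] = dachcdffech$  (last char: '$')
  sorted[6] = dffech$dachc  (last char: 'c')
  sorted[7] = ech$dachcdff  (last char: 'f')
  sorted[8] = fech$dachcdf  (last char: 'f')
  sorted[9] = ffech$dachcd  (last char: 'd')
  sorted[10] = h$dachcdffec  (last char: 'c')
  sorted[11] = hcdffech$dac  (last char: 'c')
Last column: hdhea$cffdcc
Original string S is at sorted index 5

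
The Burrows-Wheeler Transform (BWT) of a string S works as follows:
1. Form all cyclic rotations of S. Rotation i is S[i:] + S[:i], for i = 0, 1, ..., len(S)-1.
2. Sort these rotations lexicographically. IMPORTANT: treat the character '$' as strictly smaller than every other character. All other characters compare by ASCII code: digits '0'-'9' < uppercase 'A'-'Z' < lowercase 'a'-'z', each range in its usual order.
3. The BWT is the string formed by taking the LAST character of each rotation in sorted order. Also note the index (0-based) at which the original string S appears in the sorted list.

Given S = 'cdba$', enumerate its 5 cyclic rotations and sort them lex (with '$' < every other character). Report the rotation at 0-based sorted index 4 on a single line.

All 5 rotations (rotation i = S[i:]+S[:i]):
  rot[0] = cdba$
  rot[1] = dba$c
  rot[2] = ba$cd
  rot[3] = a$cdb
  rot[4] = $cdba
Sorted (with $ < everything):
  sorted[0] = $cdba
  sorted[1] = a$cdb
  sorted[2] = ba$cd
  sorted[3] = cdba$
  sorted[4] = dba$c
sorted[4] = dba$c

Answer: dba$c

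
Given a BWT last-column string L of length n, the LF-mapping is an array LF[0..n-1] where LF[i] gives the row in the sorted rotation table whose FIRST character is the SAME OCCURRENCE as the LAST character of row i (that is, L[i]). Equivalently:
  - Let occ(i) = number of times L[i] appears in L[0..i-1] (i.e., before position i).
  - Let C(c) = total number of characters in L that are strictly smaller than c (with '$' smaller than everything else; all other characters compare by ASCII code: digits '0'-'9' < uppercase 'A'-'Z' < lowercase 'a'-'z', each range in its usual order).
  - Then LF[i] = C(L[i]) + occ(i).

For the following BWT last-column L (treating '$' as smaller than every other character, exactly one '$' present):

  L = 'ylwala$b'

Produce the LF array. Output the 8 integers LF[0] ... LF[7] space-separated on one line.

Char counts: '$':1, 'a':2, 'b':1, 'l':2, 'w':1, 'y':1
C (first-col start): C('$')=0, C('a')=1, C('b')=3, C('l')=4, C('w')=6, C('y')=7
L[0]='y': occ=0, LF[0]=C('y')+0=7+0=7
L[1]='l': occ=0, LF[1]=C('l')+0=4+0=4
L[2]='w': occ=0, LF[2]=C('w')+0=6+0=6
L[3]='a': occ=0, LF[3]=C('a')+0=1+0=1
L[4]='l': occ=1, LF[4]=C('l')+1=4+1=5
L[5]='a': occ=1, LF[5]=C('a')+1=1+1=2
L[6]='$': occ=0, LF[6]=C('$')+0=0+0=0
L[7]='b': occ=0, LF[7]=C('b')+0=3+0=3

Answer: 7 4 6 1 5 2 0 3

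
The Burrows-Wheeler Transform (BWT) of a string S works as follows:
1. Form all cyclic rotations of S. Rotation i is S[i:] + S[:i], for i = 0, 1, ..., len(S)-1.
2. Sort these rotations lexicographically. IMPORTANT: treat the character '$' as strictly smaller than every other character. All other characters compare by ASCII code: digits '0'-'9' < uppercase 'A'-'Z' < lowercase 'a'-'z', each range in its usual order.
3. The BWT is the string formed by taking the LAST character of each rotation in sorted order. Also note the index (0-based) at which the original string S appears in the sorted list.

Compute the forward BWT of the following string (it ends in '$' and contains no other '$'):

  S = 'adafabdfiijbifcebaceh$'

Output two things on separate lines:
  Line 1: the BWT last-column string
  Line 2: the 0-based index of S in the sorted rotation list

Answer: hfb$deajfaabccaidebfii
3

Derivation:
All 22 rotations (rotation i = S[i:]+S[:i]):
  rot[0] = adafabdfiijbifcebaceh$
  rot[1] = dafabdfiijbifcebaceh$a
  rot[2] = afabdfiijbifcebaceh$ad
  rot[3] = fabdfiijbifcebaceh$ada
  rot[4] = abdfiijbifcebaceh$adaf
  rot[5] = bdfiijbifcebaceh$adafa
  rot[6] = dfiijbifcebaceh$adafab
  rot[7] = fiijbifcebaceh$adafabd
  rot[8] = iijbifcebaceh$adafabdf
  rot[9] = ijbifcebaceh$adafabdfi
  rot[10] = jbifcebaceh$adafabdfii
  rot[11] = bifcebaceh$adafabdfiij
  rot[12] = ifcebaceh$adafabdfiijb
  rot[13] = fcebaceh$adafabdfiijbi
  rot[14] = cebaceh$adafabdfiijbif
  rot[15] = ebaceh$adafabdfiijbifc
  rot[16] = baceh$adafabdfiijbifce
  rot[17] = aceh$adafabdfiijbifceb
  rot[18] = ceh$adafabdfiijbifceba
  rot[19] = eh$adafabdfiijbifcebac
  rot[20] = h$adafabdfiijbifcebace
  rot[21] = $adafabdfiijbifcebaceh
Sorted (with $ < everything):
  sorted[0] = $adafabdfiijbifcebaceh  (last char: 'h')
  sorted[1] = abdfiijbifcebaceh$adaf  (last char: 'f')
  sorted[2] = aceh$adafabdfiijbifceb  (last char: 'b')
  sorted[3] = adafabdfiijbifcebaceh$  (last char: '$')
  sorted[4] = afabdfiijbifcebaceh$ad  (last char: 'd')
  sorted[5] = baceh$adafabdfiijbifce  (last char: 'e')
  sorted[6] = bdfiijbifcebaceh$adafa  (last char: 'a')
  sorted[7] = bifcebaceh$adafabdfiij  (last char: 'j')
  sorted[8] = cebaceh$adafabdfiijbif  (last char: 'f')
  sorted[9] = ceh$adafabdfiijbifceba  (last char: 'a')
  sorted[10] = dafabdfiijbifcebaceh$a  (last char: 'a')
  sorted[11] = dfiijbifcebaceh$adafab  (last char: 'b')
  sorted[12] = ebaceh$adafabdfiijbifc  (last char: 'c')
  sorted[13] = eh$adafabdfiijbifcebac  (last char: 'c')
  sorted[14] = fabdfiijbifcebaceh$ada  (last char: 'a')
  sorted[15] = fcebaceh$adafabdfiijbi  (last char: 'i')
  sorted[16] = fiijbifcebaceh$adafabd  (last char: 'd')
  sorted[17] = h$adafabdfiijbifcebace  (last char: 'e')
  sorted[18] = ifcebaceh$adafabdfiijb  (last char: 'b')
  sorted[19] = iijbifcebaceh$adafabdf  (last char: 'f')
  sorted[20] = ijbifcebaceh$adafabdfi  (last char: 'i')
  sorted[21] = jbifcebaceh$adafabdfii  (last char: 'i')
Last column: hfb$deajfaabccaidebfii
Original string S is at sorted index 3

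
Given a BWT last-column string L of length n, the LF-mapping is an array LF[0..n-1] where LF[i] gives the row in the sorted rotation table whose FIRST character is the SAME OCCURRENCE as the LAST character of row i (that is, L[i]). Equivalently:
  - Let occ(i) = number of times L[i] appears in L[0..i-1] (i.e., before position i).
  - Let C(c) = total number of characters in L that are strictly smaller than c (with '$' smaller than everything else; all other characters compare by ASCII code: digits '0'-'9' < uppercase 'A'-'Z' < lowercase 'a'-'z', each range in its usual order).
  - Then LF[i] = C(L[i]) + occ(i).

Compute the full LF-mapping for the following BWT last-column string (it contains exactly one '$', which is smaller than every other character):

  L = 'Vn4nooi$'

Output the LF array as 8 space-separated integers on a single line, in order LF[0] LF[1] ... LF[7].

Char counts: '$':1, '4':1, 'V':1, 'i':1, 'n':2, 'o':2
C (first-col start): C('$')=0, C('4')=1, C('V')=2, C('i')=3, C('n')=4, C('o')=6
L[0]='V': occ=0, LF[0]=C('V')+0=2+0=2
L[1]='n': occ=0, LF[1]=C('n')+0=4+0=4
L[2]='4': occ=0, LF[2]=C('4')+0=1+0=1
L[3]='n': occ=1, LF[3]=C('n')+1=4+1=5
L[4]='o': occ=0, LF[4]=C('o')+0=6+0=6
L[5]='o': occ=1, LF[5]=C('o')+1=6+1=7
L[6]='i': occ=0, LF[6]=C('i')+0=3+0=3
L[7]='$': occ=0, LF[7]=C('$')+0=0+0=0

Answer: 2 4 1 5 6 7 3 0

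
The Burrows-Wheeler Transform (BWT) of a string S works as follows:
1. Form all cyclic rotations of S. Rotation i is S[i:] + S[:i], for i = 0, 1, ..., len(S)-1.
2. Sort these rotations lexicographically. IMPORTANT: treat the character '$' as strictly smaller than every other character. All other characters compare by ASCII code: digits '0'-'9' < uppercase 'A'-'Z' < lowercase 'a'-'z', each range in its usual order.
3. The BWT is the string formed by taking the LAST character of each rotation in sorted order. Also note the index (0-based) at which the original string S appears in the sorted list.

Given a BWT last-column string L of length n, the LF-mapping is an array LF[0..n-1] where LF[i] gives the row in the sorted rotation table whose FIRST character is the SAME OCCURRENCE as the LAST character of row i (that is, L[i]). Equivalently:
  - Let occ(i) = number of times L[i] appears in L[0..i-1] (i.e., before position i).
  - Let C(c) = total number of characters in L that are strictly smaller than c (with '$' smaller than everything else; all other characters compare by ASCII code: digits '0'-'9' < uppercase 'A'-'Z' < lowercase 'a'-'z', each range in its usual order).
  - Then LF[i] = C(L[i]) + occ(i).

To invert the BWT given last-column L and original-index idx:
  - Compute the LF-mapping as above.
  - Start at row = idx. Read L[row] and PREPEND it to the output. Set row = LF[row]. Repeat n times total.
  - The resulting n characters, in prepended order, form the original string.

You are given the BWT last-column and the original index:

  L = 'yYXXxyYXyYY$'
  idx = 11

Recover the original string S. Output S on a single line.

LF mapping: 9 4 1 2 8 10 5 3 11 6 7 0
Walk LF starting at row 11, prepending L[row]:
  step 1: row=11, L[11]='$', prepend. Next row=LF[11]=0
  step 2: row=0, L[0]='y', prepend. Next row=LF[0]=9
  step 3: row=9, L[9]='Y', prepend. Next row=LF[9]=6
  step 4: row=6, L[6]='Y', prepend. Next row=LF[6]=5
  step 5: row=5, L[5]='y', prepend. Next row=LF[5]=10
  step 6: row=10, L[10]='Y', prepend. Next row=LF[10]=7
  step 7: row=7, L[7]='X', prepend. Next row=LF[7]=3
  step 8: row=3, L[3]='X', prepend. Next row=LF[3]=2
  step 9: row=2, L[2]='X', prepend. Next row=LF[2]=1
  step 10: row=1, L[1]='Y', prepend. Next row=LF[1]=4
  step 11: row=4, L[4]='x', prepend. Next row=LF[4]=8
  step 12: row=8, L[8]='y', prepend. Next row=LF[8]=11
Reversed output: yxYXXXYyYYy$

Answer: yxYXXXYyYYy$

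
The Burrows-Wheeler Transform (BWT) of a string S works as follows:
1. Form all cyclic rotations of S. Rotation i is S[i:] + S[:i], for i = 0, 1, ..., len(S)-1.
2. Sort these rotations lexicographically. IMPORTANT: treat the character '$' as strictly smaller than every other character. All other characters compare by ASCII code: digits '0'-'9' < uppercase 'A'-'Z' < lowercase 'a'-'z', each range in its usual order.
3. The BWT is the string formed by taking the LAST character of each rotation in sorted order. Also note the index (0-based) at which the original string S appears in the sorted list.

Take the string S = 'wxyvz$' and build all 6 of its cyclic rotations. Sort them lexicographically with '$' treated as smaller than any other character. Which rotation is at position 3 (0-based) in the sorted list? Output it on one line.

All 6 rotations (rotation i = S[i:]+S[:i]):
  rot[0] = wxyvz$
  rot[1] = xyvz$w
  rot[2] = yvz$wx
  rot[3] = vz$wxy
  rot[4] = z$wxyv
  rot[5] = $wxyvz
Sorted (with $ < everything):
  sorted[0] = $wxyvz
  sorted[1] = vz$wxy
  sorted[2] = wxyvz$
  sorted[3] = xyvz$w
  sorted[4] = yvz$wx
  sorted[5] = z$wxyv
sorted[3] = xyvz$w

Answer: xyvz$w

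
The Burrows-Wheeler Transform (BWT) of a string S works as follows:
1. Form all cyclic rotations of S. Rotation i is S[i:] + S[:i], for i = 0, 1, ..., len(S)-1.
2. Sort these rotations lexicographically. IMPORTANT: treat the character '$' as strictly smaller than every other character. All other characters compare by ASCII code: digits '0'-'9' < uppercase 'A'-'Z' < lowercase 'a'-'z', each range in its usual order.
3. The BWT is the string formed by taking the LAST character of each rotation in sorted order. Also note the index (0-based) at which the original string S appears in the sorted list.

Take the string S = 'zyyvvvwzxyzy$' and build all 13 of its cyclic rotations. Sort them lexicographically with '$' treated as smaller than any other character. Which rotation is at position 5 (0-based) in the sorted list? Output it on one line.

Answer: xyzy$zyyvvvwz

Derivation:
All 13 rotations (rotation i = S[i:]+S[:i]):
  rot[0] = zyyvvvwzxyzy$
  rot[1] = yyvvvwzxyzy$z
  rot[2] = yvvvwzxyzy$zy
  rot[3] = vvvwzxyzy$zyy
  rot[4] = vvwzxyzy$zyyv
  rot[5] = vwzxyzy$zyyvv
  rot[6] = wzxyzy$zyyvvv
  rot[7] = zxyzy$zyyvvvw
  rot[8] = xyzy$zyyvvvwz
  rot[9] = yzy$zyyvvvwzx
  rot[10] = zy$zyyvvvwzxy
  rot[11] = y$zyyvvvwzxyz
  rot[12] = $zyyvvvwzxyzy
Sorted (with $ < everything):
  sorted[0] = $zyyvvvwzxyzy
  sorted[1] = vvvwzxyzy$zyy
  sorted[2] = vvwzxyzy$zyyv
  sorted[3] = vwzxyzy$zyyvv
  sorted[4] = wzxyzy$zyyvvv
  sorted[5] = xyzy$zyyvvvwz
  sorted[6] = y$zyyvvvwzxyz
  sorted[7] = yvvvwzxyzy$zy
  sorted[8] = yyvvvwzxyzy$z
  sorted[9] = yzy$zyyvvvwzx
  sorted[10] = zxyzy$zyyvvvw
  sorted[11] = zy$zyyvvvwzxy
  sorted[12] = zyyvvvwzxyzy$
sorted[5] = xyzy$zyyvvvwz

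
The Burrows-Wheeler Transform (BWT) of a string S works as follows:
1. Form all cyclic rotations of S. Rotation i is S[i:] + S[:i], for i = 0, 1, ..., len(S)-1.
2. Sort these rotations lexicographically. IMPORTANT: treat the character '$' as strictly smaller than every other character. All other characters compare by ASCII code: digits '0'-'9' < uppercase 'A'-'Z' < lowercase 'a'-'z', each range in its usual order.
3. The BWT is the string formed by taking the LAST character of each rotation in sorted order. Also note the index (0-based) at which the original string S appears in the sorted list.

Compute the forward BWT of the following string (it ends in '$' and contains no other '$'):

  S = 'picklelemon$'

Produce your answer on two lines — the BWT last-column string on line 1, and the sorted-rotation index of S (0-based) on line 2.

All 12 rotations (rotation i = S[i:]+S[:i]):
  rot[0] = picklelemon$
  rot[1] = icklelemon$p
  rot[2] = cklelemon$pi
  rot[3] = klelemon$pic
  rot[4] = lelemon$pick
  rot[5] = elemon$pickl
  rot[6] = lemon$pickle
  rot[7] = emon$picklel
  rot[8] = mon$picklele
  rot[9] = on$picklelem
  rot[10] = n$picklelemo
  rot[11] = $picklelemon
Sorted (with $ < everything):
  sorted[0] = $picklelemon  (last char: 'n')
  sorted[1] = cklelemon$pi  (last char: 'i')
  sorted[2] = elemon$pickl  (last char: 'l')
  sorted[3] = emon$picklel  (last char: 'l')
  sorted[4] = icklelemon$p  (last char: 'p')
  sorted[5] = klelemon$pic  (last char: 'c')
  sorted[6] = lelemon$pick  (last char: 'k')
  sorted[7] = lemon$pickle  (last char: 'e')
  sorted[8] = mon$picklele  (last char: 'e')
  sorted[9] = n$picklelemo  (last char: 'o')
  sorted[10] = on$picklelem  (last char: 'm')
  sorted[11] = picklelemon$  (last char: '$')
Last column: nillpckeeom$
Original string S is at sorted index 11

Answer: nillpckeeom$
11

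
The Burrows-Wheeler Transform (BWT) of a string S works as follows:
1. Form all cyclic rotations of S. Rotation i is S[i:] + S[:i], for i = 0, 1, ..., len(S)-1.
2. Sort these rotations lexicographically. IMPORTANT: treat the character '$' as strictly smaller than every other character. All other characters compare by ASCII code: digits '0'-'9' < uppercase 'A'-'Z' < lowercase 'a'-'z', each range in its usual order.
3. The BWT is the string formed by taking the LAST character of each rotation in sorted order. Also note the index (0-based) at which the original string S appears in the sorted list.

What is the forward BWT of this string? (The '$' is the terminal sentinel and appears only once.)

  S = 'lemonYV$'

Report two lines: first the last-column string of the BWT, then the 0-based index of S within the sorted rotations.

Answer: VYnl$eom
4

Derivation:
All 8 rotations (rotation i = S[i:]+S[:i]):
  rot[0] = lemonYV$
  rot[1] = emonYV$l
  rot[2] = monYV$le
  rot[3] = onYV$lem
  rot[4] = nYV$lemo
  rot[5] = YV$lemon
  rot[6] = V$lemonY
  rot[7] = $lemonYV
Sorted (with $ < everything):
  sorted[0] = $lemonYV  (last char: 'V')
  sorted[1] = V$lemonY  (last char: 'Y')
  sorted[2] = YV$lemon  (last char: 'n')
  sorted[3] = emonYV$l  (last char: 'l')
  sorted[4] = lemonYV$  (last char: '$')
  sorted[5] = monYV$le  (last char: 'e')
  sorted[6] = nYV$lemo  (last char: 'o')
  sorted[7] = onYV$lem  (last char: 'm')
Last column: VYnl$eom
Original string S is at sorted index 4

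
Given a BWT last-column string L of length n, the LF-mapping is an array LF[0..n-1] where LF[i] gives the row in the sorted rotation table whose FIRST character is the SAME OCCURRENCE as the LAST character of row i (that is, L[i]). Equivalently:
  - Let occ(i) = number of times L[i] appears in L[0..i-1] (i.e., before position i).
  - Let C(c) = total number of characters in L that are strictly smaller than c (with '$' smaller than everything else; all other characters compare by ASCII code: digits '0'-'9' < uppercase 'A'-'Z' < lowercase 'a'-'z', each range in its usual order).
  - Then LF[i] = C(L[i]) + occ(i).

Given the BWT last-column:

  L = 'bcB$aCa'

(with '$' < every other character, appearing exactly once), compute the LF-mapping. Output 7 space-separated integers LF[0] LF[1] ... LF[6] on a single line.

Answer: 5 6 1 0 3 2 4

Derivation:
Char counts: '$':1, 'B':1, 'C':1, 'a':2, 'b':1, 'c':1
C (first-col start): C('$')=0, C('B')=1, C('C')=2, C('a')=3, C('b')=5, C('c')=6
L[0]='b': occ=0, LF[0]=C('b')+0=5+0=5
L[1]='c': occ=0, LF[1]=C('c')+0=6+0=6
L[2]='B': occ=0, LF[2]=C('B')+0=1+0=1
L[3]='$': occ=0, LF[3]=C('$')+0=0+0=0
L[4]='a': occ=0, LF[4]=C('a')+0=3+0=3
L[5]='C': occ=0, LF[5]=C('C')+0=2+0=2
L[6]='a': occ=1, LF[6]=C('a')+1=3+1=4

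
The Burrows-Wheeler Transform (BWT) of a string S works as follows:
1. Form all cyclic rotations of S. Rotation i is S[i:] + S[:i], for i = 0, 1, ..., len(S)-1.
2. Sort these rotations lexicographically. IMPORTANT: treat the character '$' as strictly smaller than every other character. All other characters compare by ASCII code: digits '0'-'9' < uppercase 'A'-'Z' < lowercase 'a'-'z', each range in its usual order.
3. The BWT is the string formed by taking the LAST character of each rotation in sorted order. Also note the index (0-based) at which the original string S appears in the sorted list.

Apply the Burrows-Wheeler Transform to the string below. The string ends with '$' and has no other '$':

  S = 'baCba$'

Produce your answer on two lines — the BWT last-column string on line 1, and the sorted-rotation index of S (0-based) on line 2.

All 6 rotations (rotation i = S[i:]+S[:i]):
  rot[0] = baCba$
  rot[1] = aCba$b
  rot[2] = Cba$ba
  rot[3] = ba$baC
  rot[4] = a$baCb
  rot[5] = $baCba
Sorted (with $ < everything):
  sorted[0] = $baCba  (last char: 'a')
  sorted[1] = Cba$ba  (last char: 'a')
  sorted[2] = a$baCb  (last char: 'b')
  sorted[3] = aCba$b  (last char: 'b')
  sorted[4] = ba$baC  (last char: 'C')
  sorted[5] = baCba$  (last char: '$')
Last column: aabbC$
Original string S is at sorted index 5

Answer: aabbC$
5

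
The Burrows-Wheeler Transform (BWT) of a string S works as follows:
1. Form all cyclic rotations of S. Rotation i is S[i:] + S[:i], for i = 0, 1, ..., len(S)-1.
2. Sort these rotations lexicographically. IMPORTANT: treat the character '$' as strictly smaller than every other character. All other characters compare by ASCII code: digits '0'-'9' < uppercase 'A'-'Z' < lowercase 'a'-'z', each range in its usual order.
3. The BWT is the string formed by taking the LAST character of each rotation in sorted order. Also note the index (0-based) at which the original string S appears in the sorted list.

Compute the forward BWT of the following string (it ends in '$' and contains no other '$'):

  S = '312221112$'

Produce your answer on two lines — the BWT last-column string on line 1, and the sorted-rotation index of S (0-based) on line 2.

All 10 rotations (rotation i = S[i:]+S[:i]):
  rot[0] = 312221112$
  rot[1] = 12221112$3
  rot[2] = 2221112$31
  rot[3] = 221112$312
  rot[4] = 21112$3122
  rot[5] = 1112$31222
  rot[6] = 112$312221
  rot[7] = 12$3122211
  rot[8] = 2$31222111
  rot[9] = $312221112
Sorted (with $ < everything):
  sorted[0] = $312221112  (last char: '2')
  sorted[1] = 1112$31222  (last char: '2')
  sorted[2] = 112$312221  (last char: '1')
  sorted[3] = 12$3122211  (last char: '1')
  sorted[4] = 12221112$3  (last char: '3')
  sorted[5] = 2$31222111  (last char: '1')
  sorted[6] = 21112$3122  (last char: '2')
  sorted[7] = 221112$312  (last char: '2')
  sorted[8] = 2221112$31  (last char: '1')
  sorted[9] = 312221112$  (last char: '$')
Last column: 221131221$
Original string S is at sorted index 9

Answer: 221131221$
9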